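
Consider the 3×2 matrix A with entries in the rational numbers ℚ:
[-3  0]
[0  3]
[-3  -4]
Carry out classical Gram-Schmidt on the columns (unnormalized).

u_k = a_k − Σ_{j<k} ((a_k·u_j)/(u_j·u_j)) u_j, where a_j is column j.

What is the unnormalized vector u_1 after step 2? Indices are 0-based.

u_1 = (2, 3, -2)

Step 1: u_0 = a_0 = (-3, 0, -3).
Step 2: u_1 = a_1 − (2/3)·u_0 = (2, 3, -2).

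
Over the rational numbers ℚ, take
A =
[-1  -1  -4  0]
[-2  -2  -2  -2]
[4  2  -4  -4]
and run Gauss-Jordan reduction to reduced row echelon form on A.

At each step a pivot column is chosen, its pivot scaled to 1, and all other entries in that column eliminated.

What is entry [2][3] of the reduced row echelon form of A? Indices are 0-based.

[1] R0 /= -1  ⇒  (1, 1, 4, 0)
     R1 -= -2·R0  ⇒  (0, 0, 6, -2)
     R2 -= 4·R0  ⇒  (0, -2, -20, -4)
[2] R1 <-> R2
[2] R1 /= -2  ⇒  (0, 1, 10, 2)
     R0 -= 1·R1  ⇒  (1, 0, -6, -2)
[3] R2 /= 6  ⇒  (0, 0, 1, -1/3)
     R0 -= -6·R2  ⇒  (1, 0, 0, -4)
     R1 -= 10·R2  ⇒  (0, 1, 0, 16/3)

M[2][3] = -1/3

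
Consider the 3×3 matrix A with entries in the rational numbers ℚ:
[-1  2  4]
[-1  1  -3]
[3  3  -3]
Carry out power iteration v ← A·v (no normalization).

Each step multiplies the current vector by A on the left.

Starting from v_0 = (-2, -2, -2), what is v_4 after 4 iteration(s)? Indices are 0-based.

v_0 = (-2, -2, -2).
v_1 = A·v_0 = (-10, 6, -6).
v_2 = A·v_1 = (-2, 34, 6).
v_3 = A·v_2 = (94, 18, 78).
v_4 = A·v_3 = (254, -310, 102).

v_4 = (254, -310, 102)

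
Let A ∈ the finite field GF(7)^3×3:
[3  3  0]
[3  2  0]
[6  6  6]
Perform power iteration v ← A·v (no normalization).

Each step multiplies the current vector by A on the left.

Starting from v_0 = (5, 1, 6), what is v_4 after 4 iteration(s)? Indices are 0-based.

v_4 = (4, 3, 3)

v_0 = (5, 1, 6).
v_1 = A·v_0 = (4, 3, 2).
v_2 = A·v_1 = (0, 4, 5).
v_3 = A·v_2 = (5, 1, 5).
v_4 = A·v_3 = (4, 3, 3).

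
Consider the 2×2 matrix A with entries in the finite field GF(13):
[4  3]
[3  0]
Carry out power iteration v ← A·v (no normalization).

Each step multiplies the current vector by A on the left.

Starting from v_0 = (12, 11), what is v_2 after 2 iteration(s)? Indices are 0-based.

v_2 = (3, 9)

v_0 = (12, 11).
v_1 = A·v_0 = (3, 10).
v_2 = A·v_1 = (3, 9).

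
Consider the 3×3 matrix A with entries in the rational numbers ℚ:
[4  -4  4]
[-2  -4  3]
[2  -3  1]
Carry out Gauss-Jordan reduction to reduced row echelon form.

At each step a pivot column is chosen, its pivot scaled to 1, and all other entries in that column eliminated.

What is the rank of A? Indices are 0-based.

rank = 3

pivot(0,0)=4: scale R0 → (1, -1, 1)
  clear (1,0): R1 −= (-2)R0 → (0, -6, 5)
  clear (2,0): R2 −= (2)R0 → (0, -1, -1)
pivot(1,1)=-6: scale R1 → (0, 1, -5/6)
  clear (0,1): R0 −= (-1)R1 → (1, 0, 1/6)
  clear (2,1): R2 −= (-1)R1 → (0, 0, -11/6)
pivot(2,2)=-11/6: scale R2 → (0, 0, 1)
  clear (0,2): R0 −= (1/6)R2 → (1, 0, 0)
  clear (1,2): R1 −= (-5/6)R2 → (0, 1, 0)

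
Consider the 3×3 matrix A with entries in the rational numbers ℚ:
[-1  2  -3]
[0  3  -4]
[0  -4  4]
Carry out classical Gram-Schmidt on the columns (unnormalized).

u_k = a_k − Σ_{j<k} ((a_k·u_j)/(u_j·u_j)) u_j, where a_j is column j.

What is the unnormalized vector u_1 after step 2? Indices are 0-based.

Step 1: u_0 = a_0 = (-1, 0, 0).
Step 2: u_1 = a_1 − (-2)·u_0 = (0, 3, -4).

u_1 = (0, 3, -4)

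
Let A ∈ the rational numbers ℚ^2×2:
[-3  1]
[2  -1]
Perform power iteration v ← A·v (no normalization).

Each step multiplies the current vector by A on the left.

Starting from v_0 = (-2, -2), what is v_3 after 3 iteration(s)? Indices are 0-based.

v_0 = (-2, -2).
v_1 = A·v_0 = (4, -2).
v_2 = A·v_1 = (-14, 10).
v_3 = A·v_2 = (52, -38).

v_3 = (52, -38)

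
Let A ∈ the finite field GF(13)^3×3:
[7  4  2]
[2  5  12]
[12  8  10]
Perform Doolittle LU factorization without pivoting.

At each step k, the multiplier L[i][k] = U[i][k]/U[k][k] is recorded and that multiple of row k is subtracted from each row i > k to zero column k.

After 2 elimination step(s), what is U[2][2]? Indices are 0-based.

Step 1: pivot at (0,0) is 7.
  row1 ← row1 − (4)·row0  ⇒  L[1][0]=4, U row1=(0, 2, 4)
  row2 ← row2 − (11)·row0  ⇒  L[2][0]=11, U row2=(0, 3, 1)
Step 2: pivot at (1,1) is 2.
  row2 ← row2 − (8)·row1  ⇒  L[2][1]=8, U row2=(0, 0, 8)

U[2][2] = 8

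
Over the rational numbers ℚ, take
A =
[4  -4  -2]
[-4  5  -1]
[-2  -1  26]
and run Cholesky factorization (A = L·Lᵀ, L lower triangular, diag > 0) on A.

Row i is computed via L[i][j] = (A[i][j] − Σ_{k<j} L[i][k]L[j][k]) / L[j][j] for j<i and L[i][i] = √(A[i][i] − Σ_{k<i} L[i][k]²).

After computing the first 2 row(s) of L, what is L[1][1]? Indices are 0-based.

Step 1: L[0][0] = √(4) = 2.
  L[1][0] = (-4) / L[0][0] = -2.
Step 2: L[1][1] = √(1) = 1.

L[1][1] = 1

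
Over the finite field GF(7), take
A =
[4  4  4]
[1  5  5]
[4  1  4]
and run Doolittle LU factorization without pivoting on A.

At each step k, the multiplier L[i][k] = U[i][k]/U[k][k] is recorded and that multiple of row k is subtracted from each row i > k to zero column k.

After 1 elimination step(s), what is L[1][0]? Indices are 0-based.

L[1][0] = 2

k=0: U[0][0]=4
  eliminate (1,0): mult=2, new row 1: (0, 4, 4); set L[1][0]=2
  eliminate (2,0): mult=1, new row 2: (0, 4, 0); set L[2][0]=1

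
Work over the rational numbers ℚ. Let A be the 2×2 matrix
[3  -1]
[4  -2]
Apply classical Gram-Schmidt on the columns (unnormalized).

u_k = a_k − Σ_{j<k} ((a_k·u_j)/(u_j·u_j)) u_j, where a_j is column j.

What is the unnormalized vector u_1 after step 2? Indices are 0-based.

u_1 = (8/25, -6/25)

Step 1: u_0 = a_0 = (3, 4).
Step 2: u_1 = a_1 − (-11/25)·u_0 = (8/25, -6/25).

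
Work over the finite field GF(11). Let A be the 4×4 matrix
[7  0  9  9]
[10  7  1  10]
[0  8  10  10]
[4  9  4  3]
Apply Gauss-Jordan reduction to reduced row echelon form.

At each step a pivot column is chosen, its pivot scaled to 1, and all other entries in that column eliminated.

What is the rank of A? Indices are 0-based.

pivot(0,0)=7: scale R0 → (1, 0, 6, 6)
  clear (1,0): R1 −= (10)R0 → (0, 7, 7, 5)
  clear (3,0): R3 −= (4)R0 → (0, 9, 2, 1)
pivot(1,1)=7: scale R1 → (0, 1, 1, 7)
  clear (2,1): R2 −= (8)R1 → (0, 0, 2, 9)
  clear (3,1): R3 −= (9)R1 → (0, 0, 4, 4)
pivot(2,2)=2: scale R2 → (0, 0, 1, 10)
  clear (0,2): R0 −= (6)R2 → (1, 0, 0, 1)
  clear (1,2): R1 −= (1)R2 → (0, 1, 0, 8)
  clear (3,2): R3 −= (4)R2 → (0, 0, 0, 8)
pivot(3,3)=8: scale R3 → (0, 0, 0, 1)
  clear (0,3): R0 −= (1)R3 → (1, 0, 0, 0)
  clear (1,3): R1 −= (8)R3 → (0, 1, 0, 0)
  clear (2,3): R2 −= (10)R3 → (0, 0, 1, 0)

rank = 4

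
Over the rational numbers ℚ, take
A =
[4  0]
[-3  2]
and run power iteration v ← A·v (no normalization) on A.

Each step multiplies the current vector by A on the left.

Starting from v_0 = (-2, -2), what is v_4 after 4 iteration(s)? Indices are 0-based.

v_0 = (-2, -2).
v_1 = A·v_0 = (-8, 2).
v_2 = A·v_1 = (-32, 28).
v_3 = A·v_2 = (-128, 152).
v_4 = A·v_3 = (-512, 688).

v_4 = (-512, 688)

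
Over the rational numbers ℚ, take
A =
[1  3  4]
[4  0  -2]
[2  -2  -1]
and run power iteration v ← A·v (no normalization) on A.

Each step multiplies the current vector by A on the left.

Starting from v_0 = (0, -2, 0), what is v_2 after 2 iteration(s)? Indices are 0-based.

v_0 = (0, -2, 0).
v_1 = A·v_0 = (-6, 0, 4).
v_2 = A·v_1 = (10, -32, -16).

v_2 = (10, -32, -16)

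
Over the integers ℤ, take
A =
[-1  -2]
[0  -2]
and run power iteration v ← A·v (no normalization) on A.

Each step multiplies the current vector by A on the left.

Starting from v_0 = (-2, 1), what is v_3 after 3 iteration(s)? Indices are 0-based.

v_0 = (-2, 1).
v_1 = A·v_0 = (0, -2).
v_2 = A·v_1 = (4, 4).
v_3 = A·v_2 = (-12, -8).

v_3 = (-12, -8)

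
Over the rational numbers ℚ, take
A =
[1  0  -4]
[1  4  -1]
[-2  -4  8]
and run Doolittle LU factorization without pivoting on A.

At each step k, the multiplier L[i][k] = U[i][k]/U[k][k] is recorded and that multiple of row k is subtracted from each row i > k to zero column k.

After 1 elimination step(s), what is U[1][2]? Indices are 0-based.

U[1][2] = 3

[col 0] pivot 1
  R1 -= 1*R0 → (0, 4, 3)  (L[1][0] := 1)
  R2 -= -2*R0 → (0, -4, 0)  (L[2][0] := -2)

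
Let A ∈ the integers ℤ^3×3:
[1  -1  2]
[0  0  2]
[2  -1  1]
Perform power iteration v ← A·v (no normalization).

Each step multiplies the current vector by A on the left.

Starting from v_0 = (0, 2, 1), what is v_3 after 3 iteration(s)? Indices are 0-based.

v_3 = (-8, -6, -9)

v_0 = (0, 2, 1).
v_1 = A·v_0 = (0, 2, -1).
v_2 = A·v_1 = (-4, -2, -3).
v_3 = A·v_2 = (-8, -6, -9).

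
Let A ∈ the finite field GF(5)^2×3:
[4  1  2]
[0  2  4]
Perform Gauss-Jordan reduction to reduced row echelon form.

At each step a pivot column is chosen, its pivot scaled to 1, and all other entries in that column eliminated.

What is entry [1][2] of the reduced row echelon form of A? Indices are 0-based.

[1] R0 /= 4  ⇒  (1, 4, 3)
[2] R1 /= 2  ⇒  (0, 1, 2)
     R0 -= 4·R1  ⇒  (1, 0, 0)

M[1][2] = 2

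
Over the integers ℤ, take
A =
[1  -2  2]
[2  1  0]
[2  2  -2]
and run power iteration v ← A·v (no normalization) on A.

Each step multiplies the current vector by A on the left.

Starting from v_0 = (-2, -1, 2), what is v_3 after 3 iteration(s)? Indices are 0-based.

v_0 = (-2, -1, 2).
v_1 = A·v_0 = (4, -5, -10).
v_2 = A·v_1 = (-6, 3, 18).
v_3 = A·v_2 = (24, -9, -42).

v_3 = (24, -9, -42)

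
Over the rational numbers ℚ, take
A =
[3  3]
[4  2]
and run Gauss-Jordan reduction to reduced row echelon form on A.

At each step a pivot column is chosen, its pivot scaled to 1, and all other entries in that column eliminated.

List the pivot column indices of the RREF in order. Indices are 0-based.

pivot columns: 0, 1

step 1: normalize row 0 (÷3) = (1, 1)
  row 1: subtract 4×row0 = (0, -2)
step 2: normalize row 1 (÷-2) = (0, 1)
  row 0: subtract 1×row1 = (1, 0)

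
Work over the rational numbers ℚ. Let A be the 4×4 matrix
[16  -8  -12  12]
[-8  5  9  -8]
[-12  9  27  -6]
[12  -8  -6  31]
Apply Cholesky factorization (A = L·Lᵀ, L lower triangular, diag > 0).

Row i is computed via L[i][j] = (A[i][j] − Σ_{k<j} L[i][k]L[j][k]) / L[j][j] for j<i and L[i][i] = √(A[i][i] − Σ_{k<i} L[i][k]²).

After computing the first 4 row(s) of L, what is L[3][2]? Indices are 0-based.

L[3][2] = 3

Step 1: L[0][0] = √(16) = 4.
  L[1][0] = (-8) / L[0][0] = -2.
Step 2: L[1][1] = √(1) = 1.
  L[2][0] = (-12) / L[0][0] = -3.
  L[2][1] = (3) / L[1][1] = 3.
Step 3: L[2][2] = √(9) = 3.
  L[3][0] = (12) / L[0][0] = 3.
  L[3][1] = (-2) / L[1][1] = -2.
  L[3][2] = (9) / L[2][2] = 3.
Step 4: L[3][3] = √(9) = 3.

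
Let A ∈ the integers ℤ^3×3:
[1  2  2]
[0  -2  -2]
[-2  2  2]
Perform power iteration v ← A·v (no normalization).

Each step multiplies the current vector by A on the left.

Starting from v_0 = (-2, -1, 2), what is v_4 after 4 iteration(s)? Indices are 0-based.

v_4 = (-24, 32, -48)

v_0 = (-2, -1, 2).
v_1 = A·v_0 = (0, -2, 6).
v_2 = A·v_1 = (8, -8, 8).
v_3 = A·v_2 = (8, 0, -16).
v_4 = A·v_3 = (-24, 32, -48).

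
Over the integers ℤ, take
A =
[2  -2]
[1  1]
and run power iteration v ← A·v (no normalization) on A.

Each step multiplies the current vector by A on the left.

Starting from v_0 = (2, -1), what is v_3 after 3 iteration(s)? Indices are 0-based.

v_3 = (6, 17)

v_0 = (2, -1).
v_1 = A·v_0 = (6, 1).
v_2 = A·v_1 = (10, 7).
v_3 = A·v_2 = (6, 17).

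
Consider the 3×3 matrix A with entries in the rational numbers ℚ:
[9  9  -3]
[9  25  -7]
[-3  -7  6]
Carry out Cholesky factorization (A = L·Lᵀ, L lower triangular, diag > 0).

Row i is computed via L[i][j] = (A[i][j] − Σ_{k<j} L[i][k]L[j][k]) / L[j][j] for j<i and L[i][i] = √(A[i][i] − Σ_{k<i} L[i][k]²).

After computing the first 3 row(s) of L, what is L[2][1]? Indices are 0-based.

Step 1: L[0][0] = √(9) = 3.
  L[1][0] = (9) / L[0][0] = 3.
Step 2: L[1][1] = √(16) = 4.
  L[2][0] = (-3) / L[0][0] = -1.
  L[2][1] = (-4) / L[1][1] = -1.
Step 3: L[2][2] = √(4) = 2.

L[2][1] = -1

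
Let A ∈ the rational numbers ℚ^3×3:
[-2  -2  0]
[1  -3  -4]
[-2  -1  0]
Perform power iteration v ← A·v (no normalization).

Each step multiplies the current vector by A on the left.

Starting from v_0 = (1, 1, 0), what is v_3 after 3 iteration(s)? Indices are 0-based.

v_3 = (-52, -70, -38)

v_0 = (1, 1, 0).
v_1 = A·v_0 = (-4, -2, -3).
v_2 = A·v_1 = (12, 14, 10).
v_3 = A·v_2 = (-52, -70, -38).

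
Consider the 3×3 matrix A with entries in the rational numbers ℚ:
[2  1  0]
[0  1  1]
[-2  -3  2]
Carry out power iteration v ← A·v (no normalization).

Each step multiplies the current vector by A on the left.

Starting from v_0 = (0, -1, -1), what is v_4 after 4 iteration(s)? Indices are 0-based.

v_4 = (-9, 40, 53)

v_0 = (0, -1, -1).
v_1 = A·v_0 = (-1, -2, 1).
v_2 = A·v_1 = (-4, -1, 10).
v_3 = A·v_2 = (-9, 9, 31).
v_4 = A·v_3 = (-9, 40, 53).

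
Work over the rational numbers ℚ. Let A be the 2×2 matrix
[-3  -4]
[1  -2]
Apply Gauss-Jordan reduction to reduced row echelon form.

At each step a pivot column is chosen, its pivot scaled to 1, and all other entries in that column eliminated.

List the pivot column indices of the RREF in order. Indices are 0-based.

[1] R0 /= -3  ⇒  (1, 4/3)
     R1 -= 1·R0  ⇒  (0, -10/3)
[2] R1 /= -10/3  ⇒  (0, 1)
     R0 -= 4/3·R1  ⇒  (1, 0)

pivot columns: 0, 1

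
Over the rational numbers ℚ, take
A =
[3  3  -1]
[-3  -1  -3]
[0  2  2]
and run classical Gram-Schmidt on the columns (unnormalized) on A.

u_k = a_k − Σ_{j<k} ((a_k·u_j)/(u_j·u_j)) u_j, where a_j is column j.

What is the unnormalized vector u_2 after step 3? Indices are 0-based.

Step 1: u_0 = a_0 = (3, -3, 0).
Step 2: u_1 = a_1 − (2/3)·u_0 = (1, 1, 2).
Step 3: u_2 = a_2 − (1/3)·u_0 − (0)·u_1 = (-2, -2, 2).

u_2 = (-2, -2, 2)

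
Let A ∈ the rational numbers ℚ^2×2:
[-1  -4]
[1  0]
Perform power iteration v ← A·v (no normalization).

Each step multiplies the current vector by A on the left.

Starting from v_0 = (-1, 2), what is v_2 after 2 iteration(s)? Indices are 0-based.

v_2 = (11, -7)

v_0 = (-1, 2).
v_1 = A·v_0 = (-7, -1).
v_2 = A·v_1 = (11, -7).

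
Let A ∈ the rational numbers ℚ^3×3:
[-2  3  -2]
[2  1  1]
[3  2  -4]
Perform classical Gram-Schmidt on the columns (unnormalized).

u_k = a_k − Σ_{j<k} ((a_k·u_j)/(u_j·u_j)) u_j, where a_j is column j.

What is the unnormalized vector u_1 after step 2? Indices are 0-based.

u_1 = (55/17, 13/17, 28/17)

Step 1: u_0 = a_0 = (-2, 2, 3).
Step 2: u_1 = a_1 − (2/17)·u_0 = (55/17, 13/17, 28/17).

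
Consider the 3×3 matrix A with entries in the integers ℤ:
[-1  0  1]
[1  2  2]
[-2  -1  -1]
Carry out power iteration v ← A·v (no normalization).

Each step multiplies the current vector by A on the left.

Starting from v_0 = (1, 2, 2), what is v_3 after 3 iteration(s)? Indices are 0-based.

v_3 = (2, -3, 12)

v_0 = (1, 2, 2).
v_1 = A·v_0 = (1, 9, -6).
v_2 = A·v_1 = (-7, 7, -5).
v_3 = A·v_2 = (2, -3, 12).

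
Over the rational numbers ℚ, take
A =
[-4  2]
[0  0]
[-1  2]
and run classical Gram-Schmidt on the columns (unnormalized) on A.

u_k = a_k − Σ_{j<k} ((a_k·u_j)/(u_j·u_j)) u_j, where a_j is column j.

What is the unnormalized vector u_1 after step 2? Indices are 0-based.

Step 1: u_0 = a_0 = (-4, 0, -1).
Step 2: u_1 = a_1 − (-10/17)·u_0 = (-6/17, 0, 24/17).

u_1 = (-6/17, 0, 24/17)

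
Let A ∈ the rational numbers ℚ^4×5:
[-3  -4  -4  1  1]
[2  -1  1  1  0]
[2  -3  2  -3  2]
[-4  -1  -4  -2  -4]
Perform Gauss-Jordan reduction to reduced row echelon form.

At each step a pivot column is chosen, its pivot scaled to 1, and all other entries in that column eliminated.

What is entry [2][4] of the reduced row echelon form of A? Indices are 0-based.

pivot(0,0)=-3: scale R0 → (1, 4/3, 4/3, -1/3, -1/3)
  clear (1,0): R1 −= (2)R0 → (0, -11/3, -5/3, 5/3, 2/3)
  clear (2,0): R2 −= (2)R0 → (0, -17/3, -2/3, -7/3, 8/3)
  clear (3,0): R3 −= (-4)R0 → (0, 13/3, 4/3, -10/3, -16/3)
pivot(1,1)=-11/3: scale R1 → (0, 1, 5/11, -5/11, -2/11)
  clear (0,1): R0 −= (4/3)R1 → (1, 0, 8/11, 3/11, -1/11)
  clear (2,1): R2 −= (-17/3)R1 → (0, 0, 21/11, -54/11, 18/11)
  clear (3,1): R3 −= (13/3)R1 → (0, 0, -7/11, -15/11, -50/11)
pivot(2,2)=21/11: scale R2 → (0, 0, 1, -18/7, 6/7)
  clear (0,2): R0 −= (8/11)R2 → (1, 0, 0, 15/7, -5/7)
  clear (1,2): R1 −= (5/11)R2 → (0, 1, 0, 5/7, -4/7)
  clear (3,2): R3 −= (-7/11)R2 → (0, 0, 0, -3, -4)
pivot(3,3)=-3: scale R3 → (0, 0, 0, 1, 4/3)
  clear (0,3): R0 −= (15/7)R3 → (1, 0, 0, 0, -25/7)
  clear (1,3): R1 −= (5/7)R3 → (0, 1, 0, 0, -32/21)
  clear (2,3): R2 −= (-18/7)R3 → (0, 0, 1, 0, 30/7)

M[2][4] = 30/7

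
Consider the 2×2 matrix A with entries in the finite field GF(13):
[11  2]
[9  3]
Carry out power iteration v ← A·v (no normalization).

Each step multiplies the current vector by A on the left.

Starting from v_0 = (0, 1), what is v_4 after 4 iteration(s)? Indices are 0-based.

v_0 = (0, 1).
v_1 = A·v_0 = (2, 3).
v_2 = A·v_1 = (2, 1).
v_3 = A·v_2 = (11, 8).
v_4 = A·v_3 = (7, 6).

v_4 = (7, 6)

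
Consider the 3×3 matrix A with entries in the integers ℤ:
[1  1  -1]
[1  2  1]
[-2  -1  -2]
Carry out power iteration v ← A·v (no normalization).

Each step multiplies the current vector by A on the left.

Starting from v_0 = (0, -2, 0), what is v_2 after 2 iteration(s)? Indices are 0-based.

v_2 = (-8, -8, 4)

v_0 = (0, -2, 0).
v_1 = A·v_0 = (-2, -4, 2).
v_2 = A·v_1 = (-8, -8, 4).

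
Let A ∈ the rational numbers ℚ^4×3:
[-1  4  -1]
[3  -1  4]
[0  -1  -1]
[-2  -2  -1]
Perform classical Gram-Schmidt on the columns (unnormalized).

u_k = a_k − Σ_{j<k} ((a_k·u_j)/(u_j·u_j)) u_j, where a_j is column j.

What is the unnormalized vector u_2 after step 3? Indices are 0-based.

Step 1: u_0 = a_0 = (-1, 3, 0, -2).
Step 2: u_1 = a_1 − (-3/14)·u_0 = (53/14, -5/14, -1, -17/7).
Step 3: u_2 = a_2 − (15/14)·u_0 − (-25/299)·u_1 = (116/299, 226/299, -324/299, 281/299).

u_2 = (116/299, 226/299, -324/299, 281/299)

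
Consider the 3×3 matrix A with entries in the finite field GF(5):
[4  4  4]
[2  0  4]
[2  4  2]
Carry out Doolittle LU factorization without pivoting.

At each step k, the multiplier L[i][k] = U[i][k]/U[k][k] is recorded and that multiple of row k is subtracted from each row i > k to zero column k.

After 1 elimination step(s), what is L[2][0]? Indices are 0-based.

Step 1: pivot at (0,0) is 4.
  row1 ← row1 − (3)·row0  ⇒  L[1][0]=3, U row1=(0, 3, 2)
  row2 ← row2 − (3)·row0  ⇒  L[2][0]=3, U row2=(0, 2, 0)

L[2][0] = 3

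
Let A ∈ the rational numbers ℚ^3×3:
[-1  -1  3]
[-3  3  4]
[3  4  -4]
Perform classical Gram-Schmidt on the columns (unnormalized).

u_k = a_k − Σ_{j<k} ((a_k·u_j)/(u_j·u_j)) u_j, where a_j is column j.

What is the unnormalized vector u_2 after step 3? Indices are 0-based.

Step 1: u_0 = a_0 = (-1, -3, 3).
Step 2: u_1 = a_1 − (4/19)·u_0 = (-15/19, 69/19, 64/19).
Step 3: u_2 = a_2 − (-27/19)·u_0 − (-25/478)·u_1 = (735/478, -35/478, 105/239).

u_2 = (735/478, -35/478, 105/239)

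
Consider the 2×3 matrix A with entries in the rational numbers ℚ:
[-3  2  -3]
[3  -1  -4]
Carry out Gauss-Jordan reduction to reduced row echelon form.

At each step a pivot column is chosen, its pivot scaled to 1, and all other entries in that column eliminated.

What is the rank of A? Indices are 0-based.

[1] R0 /= -3  ⇒  (1, -2/3, 1)
     R1 -= 3·R0  ⇒  (0, 1, -7)
[2] R1 /= 1  ⇒  (0, 1, -7)
     R0 -= -2/3·R1  ⇒  (1, 0, -11/3)

rank = 2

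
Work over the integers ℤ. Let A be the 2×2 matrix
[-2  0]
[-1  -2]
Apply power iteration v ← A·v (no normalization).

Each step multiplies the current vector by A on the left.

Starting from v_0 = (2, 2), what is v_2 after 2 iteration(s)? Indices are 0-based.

v_2 = (8, 16)

v_0 = (2, 2).
v_1 = A·v_0 = (-4, -6).
v_2 = A·v_1 = (8, 16).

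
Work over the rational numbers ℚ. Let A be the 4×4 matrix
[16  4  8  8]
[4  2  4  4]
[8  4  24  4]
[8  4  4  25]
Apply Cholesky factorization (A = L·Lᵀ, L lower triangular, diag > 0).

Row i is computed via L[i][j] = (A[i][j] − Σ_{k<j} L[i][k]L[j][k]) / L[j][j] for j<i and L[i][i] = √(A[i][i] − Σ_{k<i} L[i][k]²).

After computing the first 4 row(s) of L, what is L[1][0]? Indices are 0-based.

Step 1: L[0][0] = √(16) = 4.
  L[1][0] = (4) / L[0][0] = 1.
Step 2: L[1][1] = √(1) = 1.
  L[2][0] = (8) / L[0][0] = 2.
  L[2][1] = (2) / L[1][1] = 2.
Step 3: L[2][2] = √(16) = 4.
  L[3][0] = (8) / L[0][0] = 2.
  L[3][1] = (2) / L[1][1] = 2.
  L[3][2] = (-4) / L[2][2] = -1.
Step 4: L[3][3] = √(16) = 4.

L[1][0] = 1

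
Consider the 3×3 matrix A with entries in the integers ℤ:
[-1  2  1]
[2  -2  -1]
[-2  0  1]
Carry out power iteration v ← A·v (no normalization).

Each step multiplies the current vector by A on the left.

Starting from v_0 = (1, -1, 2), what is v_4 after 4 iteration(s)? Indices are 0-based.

v_0 = (1, -1, 2).
v_1 = A·v_0 = (-1, 2, 0).
v_2 = A·v_1 = (5, -6, 2).
v_3 = A·v_2 = (-15, 20, -8).
v_4 = A·v_3 = (47, -62, 22).

v_4 = (47, -62, 22)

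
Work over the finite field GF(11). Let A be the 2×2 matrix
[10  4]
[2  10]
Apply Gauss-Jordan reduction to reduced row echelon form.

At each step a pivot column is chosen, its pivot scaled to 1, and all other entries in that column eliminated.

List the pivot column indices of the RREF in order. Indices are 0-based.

pivot(0,0)=10: scale R0 → (1, 7)
  clear (1,0): R1 −= (2)R0 → (0, 7)
pivot(1,1)=7: scale R1 → (0, 1)
  clear (0,1): R0 −= (7)R1 → (1, 0)

pivot columns: 0, 1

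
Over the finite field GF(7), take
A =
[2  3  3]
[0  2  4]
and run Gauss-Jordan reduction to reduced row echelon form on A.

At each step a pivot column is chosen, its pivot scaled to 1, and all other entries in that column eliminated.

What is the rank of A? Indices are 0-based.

rank = 2

[1] R0 /= 2  ⇒  (1, 5, 5)
[2] R1 /= 2  ⇒  (0, 1, 2)
     R0 -= 5·R1  ⇒  (1, 0, 2)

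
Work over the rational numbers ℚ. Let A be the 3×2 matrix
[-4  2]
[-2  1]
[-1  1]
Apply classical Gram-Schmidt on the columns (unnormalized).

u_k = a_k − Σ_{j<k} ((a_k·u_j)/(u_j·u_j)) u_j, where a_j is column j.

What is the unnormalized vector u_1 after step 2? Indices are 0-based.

Step 1: u_0 = a_0 = (-4, -2, -1).
Step 2: u_1 = a_1 − (-11/21)·u_0 = (-2/21, -1/21, 10/21).

u_1 = (-2/21, -1/21, 10/21)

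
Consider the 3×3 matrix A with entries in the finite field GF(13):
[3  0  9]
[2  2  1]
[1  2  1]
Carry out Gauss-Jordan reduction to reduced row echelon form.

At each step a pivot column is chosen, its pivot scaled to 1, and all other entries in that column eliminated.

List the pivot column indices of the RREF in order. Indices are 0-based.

pivot(0,0)=3: scale R0 → (1, 0, 3)
  clear (1,0): R1 −= (2)R0 → (0, 2, 8)
  clear (2,0): R2 −= (1)R0 → (0, 2, 11)
pivot(1,1)=2: scale R1 → (0, 1, 4)
  clear (2,1): R2 −= (2)R1 → (0, 0, 3)
pivot(2,2)=3: scale R2 → (0, 0, 1)
  clear (0,2): R0 −= (3)R2 → (1, 0, 0)
  clear (1,2): R1 −= (4)R2 → (0, 1, 0)

pivot columns: 0, 1, 2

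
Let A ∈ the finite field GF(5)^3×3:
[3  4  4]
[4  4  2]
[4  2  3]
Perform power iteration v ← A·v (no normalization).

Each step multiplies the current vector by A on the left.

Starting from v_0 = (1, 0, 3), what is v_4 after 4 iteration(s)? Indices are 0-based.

v_0 = (1, 0, 3).
v_1 = A·v_0 = (0, 0, 3).
v_2 = A·v_1 = (2, 1, 4).
v_3 = A·v_2 = (1, 0, 2).
v_4 = A·v_3 = (1, 3, 0).

v_4 = (1, 3, 0)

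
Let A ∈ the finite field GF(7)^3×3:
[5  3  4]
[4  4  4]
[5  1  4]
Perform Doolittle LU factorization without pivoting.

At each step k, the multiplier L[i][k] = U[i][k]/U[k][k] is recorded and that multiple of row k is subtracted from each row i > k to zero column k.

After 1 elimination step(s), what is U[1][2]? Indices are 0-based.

U[1][2] = 5

k=0: U[0][0]=5
  eliminate (1,0): mult=5, new row 1: (0, 3, 5); set L[1][0]=5
  eliminate (2,0): mult=1, new row 2: (0, 5, 0); set L[2][0]=1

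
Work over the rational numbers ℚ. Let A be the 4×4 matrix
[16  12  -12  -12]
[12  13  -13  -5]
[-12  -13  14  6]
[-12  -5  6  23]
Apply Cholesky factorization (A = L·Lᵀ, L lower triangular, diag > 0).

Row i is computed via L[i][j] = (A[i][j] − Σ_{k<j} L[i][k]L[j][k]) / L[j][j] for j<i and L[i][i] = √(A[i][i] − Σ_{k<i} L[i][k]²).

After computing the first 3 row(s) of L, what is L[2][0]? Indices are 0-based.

Step 1: L[0][0] = √(16) = 4.
  L[1][0] = (12) / L[0][0] = 3.
Step 2: L[1][1] = √(4) = 2.
  L[2][0] = (-12) / L[0][0] = -3.
  L[2][1] = (-4) / L[1][1] = -2.
Step 3: L[2][2] = √(1) = 1.

L[2][0] = -3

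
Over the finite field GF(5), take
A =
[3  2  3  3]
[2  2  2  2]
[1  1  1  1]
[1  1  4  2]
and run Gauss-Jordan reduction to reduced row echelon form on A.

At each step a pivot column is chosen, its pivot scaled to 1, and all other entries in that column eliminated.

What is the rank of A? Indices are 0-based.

[1] R0 /= 3  ⇒  (1, 4, 1, 1)
     R1 -= 2·R0  ⇒  (0, 4, 0, 0)
     R2 -= 1·R0  ⇒  (0, 2, 0, 0)
     R3 -= 1·R0  ⇒  (0, 2, 3, 1)
[2] R1 /= 4  ⇒  (0, 1, 0, 0)
     R0 -= 4·R1  ⇒  (1, 0, 1, 1)
     R2 -= 2·R1  ⇒  (0, 0, 0, 0)
     R3 -= 2·R1  ⇒  (0, 0, 3, 1)
[3] R2 <-> R3
[3] R2 /= 3  ⇒  (0, 0, 1, 2)
     R0 -= 1·R2  ⇒  (1, 0, 0, 4)
column 3 empty below row 3

rank = 3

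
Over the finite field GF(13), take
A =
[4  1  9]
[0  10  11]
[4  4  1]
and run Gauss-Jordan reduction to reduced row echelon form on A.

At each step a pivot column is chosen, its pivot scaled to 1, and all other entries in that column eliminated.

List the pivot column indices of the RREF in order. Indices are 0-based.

pivot columns: 0, 1, 2

pivot(0,0)=4: scale R0 → (1, 10, 12)
  clear (2,0): R2 −= (4)R0 → (0, 3, 5)
pivot(1,1)=10: scale R1 → (0, 1, 5)
  clear (0,1): R0 −= (10)R1 → (1, 0, 1)
  clear (2,1): R2 −= (3)R1 → (0, 0, 3)
pivot(2,2)=3: scale R2 → (0, 0, 1)
  clear (0,2): R0 −= (1)R2 → (1, 0, 0)
  clear (1,2): R1 −= (5)R2 → (0, 1, 0)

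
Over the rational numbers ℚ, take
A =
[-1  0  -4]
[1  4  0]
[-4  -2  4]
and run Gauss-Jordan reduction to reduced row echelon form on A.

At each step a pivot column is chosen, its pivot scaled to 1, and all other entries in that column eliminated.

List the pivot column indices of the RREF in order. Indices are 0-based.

pivot columns: 0, 1, 2

step 1: normalize row 0 (÷-1) = (1, 0, 4)
  row 1: subtract 1×row0 = (0, 4, -4)
  row 2: subtract -4×row0 = (0, -2, 20)
step 2: normalize row 1 (÷4) = (0, 1, -1)
  row 2: subtract -2×row1 = (0, 0, 18)
step 3: normalize row 2 (÷18) = (0, 0, 1)
  row 0: subtract 4×row2 = (1, 0, 0)
  row 1: subtract -1×row2 = (0, 1, 0)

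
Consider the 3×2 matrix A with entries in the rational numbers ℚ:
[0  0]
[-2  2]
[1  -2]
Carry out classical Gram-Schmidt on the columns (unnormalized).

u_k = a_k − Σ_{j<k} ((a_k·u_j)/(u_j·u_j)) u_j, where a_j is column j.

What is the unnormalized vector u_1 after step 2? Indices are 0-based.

Step 1: u_0 = a_0 = (0, -2, 1).
Step 2: u_1 = a_1 − (-6/5)·u_0 = (0, -2/5, -4/5).

u_1 = (0, -2/5, -4/5)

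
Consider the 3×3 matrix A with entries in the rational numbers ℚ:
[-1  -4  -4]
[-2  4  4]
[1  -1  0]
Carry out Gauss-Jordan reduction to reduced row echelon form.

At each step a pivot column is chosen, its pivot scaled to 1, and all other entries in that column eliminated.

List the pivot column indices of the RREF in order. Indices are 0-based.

step 1: normalize row 0 (÷-1) = (1, 4, 4)
  row 1: subtract -2×row0 = (0, 12, 12)
  row 2: subtract 1×row0 = (0, -5, -4)
step 2: normalize row 1 (÷12) = (0, 1, 1)
  row 0: subtract 4×row1 = (1, 0, 0)
  row 2: subtract -5×row1 = (0, 0, 1)
step 3: normalize row 2 (÷1) = (0, 0, 1)
  row 1: subtract 1×row2 = (0, 1, 0)

pivot columns: 0, 1, 2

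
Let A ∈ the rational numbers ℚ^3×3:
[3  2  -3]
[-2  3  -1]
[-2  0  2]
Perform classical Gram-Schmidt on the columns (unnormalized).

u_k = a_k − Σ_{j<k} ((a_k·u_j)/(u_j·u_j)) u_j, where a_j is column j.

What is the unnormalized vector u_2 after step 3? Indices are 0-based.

Step 1: u_0 = a_0 = (3, -2, -2).
Step 2: u_1 = a_1 − (0)·u_0 = (2, 3, 0).
Step 3: u_2 = a_2 − (-11/17)·u_0 − (-9/13)·u_1 = (72/221, -48/221, 12/17).

u_2 = (72/221, -48/221, 12/17)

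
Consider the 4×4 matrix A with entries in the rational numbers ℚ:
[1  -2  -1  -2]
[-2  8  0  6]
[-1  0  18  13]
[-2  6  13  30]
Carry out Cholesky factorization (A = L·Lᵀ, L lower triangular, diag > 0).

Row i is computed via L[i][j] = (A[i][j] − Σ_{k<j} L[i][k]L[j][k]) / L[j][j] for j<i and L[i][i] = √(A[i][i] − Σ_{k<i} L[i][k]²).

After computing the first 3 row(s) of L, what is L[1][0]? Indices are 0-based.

Step 1: L[0][0] = √(1) = 1.
  L[1][0] = (-2) / L[0][0] = -2.
Step 2: L[1][1] = √(4) = 2.
  L[2][0] = (-1) / L[0][0] = -1.
  L[2][1] = (-2) / L[1][1] = -1.
Step 3: L[2][2] = √(16) = 4.

L[1][0] = -2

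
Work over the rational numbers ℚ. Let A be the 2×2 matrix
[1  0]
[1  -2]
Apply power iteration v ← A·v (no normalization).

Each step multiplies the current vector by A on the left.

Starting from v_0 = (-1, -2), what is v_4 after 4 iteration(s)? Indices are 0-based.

v_0 = (-1, -2).
v_1 = A·v_0 = (-1, 3).
v_2 = A·v_1 = (-1, -7).
v_3 = A·v_2 = (-1, 13).
v_4 = A·v_3 = (-1, -27).

v_4 = (-1, -27)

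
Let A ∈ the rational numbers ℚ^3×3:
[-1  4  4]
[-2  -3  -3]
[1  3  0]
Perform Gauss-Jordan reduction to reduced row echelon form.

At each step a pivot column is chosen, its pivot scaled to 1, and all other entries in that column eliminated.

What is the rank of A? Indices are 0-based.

step 1: normalize row 0 (÷-1) = (1, -4, -4)
  row 1: subtract -2×row0 = (0, -11, -11)
  row 2: subtract 1×row0 = (0, 7, 4)
step 2: normalize row 1 (÷-11) = (0, 1, 1)
  row 0: subtract -4×row1 = (1, 0, 0)
  row 2: subtract 7×row1 = (0, 0, -3)
step 3: normalize row 2 (÷-3) = (0, 0, 1)
  row 1: subtract 1×row2 = (0, 1, 0)

rank = 3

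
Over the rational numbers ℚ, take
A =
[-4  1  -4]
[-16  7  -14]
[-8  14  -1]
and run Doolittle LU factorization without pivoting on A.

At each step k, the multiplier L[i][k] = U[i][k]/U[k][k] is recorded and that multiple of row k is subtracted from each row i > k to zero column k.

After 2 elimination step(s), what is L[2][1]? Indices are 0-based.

k=0: U[0][0]=-4
  eliminate (1,0): mult=4, new row 1: (0, 3, 2); set L[1][0]=4
  eliminate (2,0): mult=2, new row 2: (0, 12, 7); set L[2][0]=2
k=1: U[1][1]=3
  eliminate (2,1): mult=4, new row 2: (0, 0, -1); set L[2][1]=4

L[2][1] = 4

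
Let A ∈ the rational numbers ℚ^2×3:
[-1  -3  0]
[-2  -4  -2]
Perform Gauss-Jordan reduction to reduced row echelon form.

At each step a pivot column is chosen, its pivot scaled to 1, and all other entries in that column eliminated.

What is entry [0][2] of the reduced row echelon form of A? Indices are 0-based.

pivot(0,0)=-1: scale R0 → (1, 3, 0)
  clear (1,0): R1 −= (-2)R0 → (0, 2, -2)
pivot(1,1)=2: scale R1 → (0, 1, -1)
  clear (0,1): R0 −= (3)R1 → (1, 0, 3)

M[0][2] = 3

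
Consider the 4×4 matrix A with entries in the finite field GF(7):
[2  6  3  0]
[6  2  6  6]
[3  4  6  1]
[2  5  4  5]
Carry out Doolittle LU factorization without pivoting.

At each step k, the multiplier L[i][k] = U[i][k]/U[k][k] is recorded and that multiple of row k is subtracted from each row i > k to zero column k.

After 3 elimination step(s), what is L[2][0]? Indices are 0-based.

k=0: U[0][0]=2
  eliminate (1,0): mult=3, new row 1: (0, 5, 4, 6); set L[1][0]=3
  eliminate (2,0): mult=5, new row 2: (0, 2, 5, 1); set L[2][0]=5
  eliminate (3,0): mult=1, new row 3: (0, 6, 1, 5); set L[3][0]=1
k=1: U[1][1]=5
  eliminate (2,1): mult=6, new row 2: (0, 0, 2, 0); set L[2][1]=6
  eliminate (3,1): mult=4, new row 3: (0, 0, 6, 2); set L[3][1]=4
k=2: U[2][2]=2
  eliminate (3,2): mult=3, new row 3: (0, 0, 0, 2); set L[3][2]=3

L[2][0] = 5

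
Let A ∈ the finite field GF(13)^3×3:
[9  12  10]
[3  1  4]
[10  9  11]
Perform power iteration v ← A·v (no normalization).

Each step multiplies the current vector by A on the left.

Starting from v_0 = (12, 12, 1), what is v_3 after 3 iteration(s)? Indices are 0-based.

v_0 = (12, 12, 1).
v_1 = A·v_0 = (2, 0, 5).
v_2 = A·v_1 = (3, 0, 10).
v_3 = A·v_2 = (10, 10, 10).

v_3 = (10, 10, 10)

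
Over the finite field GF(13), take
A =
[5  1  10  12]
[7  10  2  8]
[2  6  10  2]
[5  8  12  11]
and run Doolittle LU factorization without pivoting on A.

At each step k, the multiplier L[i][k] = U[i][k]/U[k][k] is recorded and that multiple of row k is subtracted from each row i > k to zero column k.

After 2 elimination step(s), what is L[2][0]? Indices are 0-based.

k=0: U[0][0]=5
  eliminate (1,0): mult=4, new row 1: (0, 6, 1, 12); set L[1][0]=4
  eliminate (2,0): mult=3, new row 2: (0, 3, 6, 5); set L[2][0]=3
  eliminate (3,0): mult=1, new row 3: (0, 7, 2, 12); set L[3][0]=1
k=1: U[1][1]=6
  eliminate (2,1): mult=7, new row 2: (0, 0, 12, 12); set L[2][1]=7
  eliminate (3,1): mult=12, new row 3: (0, 0, 3, 11); set L[3][1]=12

L[2][0] = 3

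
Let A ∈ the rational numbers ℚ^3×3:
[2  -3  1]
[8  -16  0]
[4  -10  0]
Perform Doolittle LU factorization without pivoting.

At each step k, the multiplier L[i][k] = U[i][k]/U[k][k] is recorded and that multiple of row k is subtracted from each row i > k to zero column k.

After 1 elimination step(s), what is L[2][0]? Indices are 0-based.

k=0: U[0][0]=2
  eliminate (1,0): mult=4, new row 1: (0, -4, -4); set L[1][0]=4
  eliminate (2,0): mult=2, new row 2: (0, -4, -2); set L[2][0]=2

L[2][0] = 2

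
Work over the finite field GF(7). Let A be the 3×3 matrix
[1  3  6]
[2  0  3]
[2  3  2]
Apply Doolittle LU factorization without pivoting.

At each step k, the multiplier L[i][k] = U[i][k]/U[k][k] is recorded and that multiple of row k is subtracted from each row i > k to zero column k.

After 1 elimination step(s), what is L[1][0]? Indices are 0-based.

L[1][0] = 2

k=0: U[0][0]=1
  eliminate (1,0): mult=2, new row 1: (0, 1, 5); set L[1][0]=2
  eliminate (2,0): mult=2, new row 2: (0, 4, 4); set L[2][0]=2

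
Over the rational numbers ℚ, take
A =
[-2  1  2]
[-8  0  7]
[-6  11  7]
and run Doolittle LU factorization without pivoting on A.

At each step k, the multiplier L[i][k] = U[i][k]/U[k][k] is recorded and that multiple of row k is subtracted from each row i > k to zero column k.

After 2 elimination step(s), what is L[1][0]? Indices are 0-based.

L[1][0] = 4

k=0: U[0][0]=-2
  eliminate (1,0): mult=4, new row 1: (0, -4, -1); set L[1][0]=4
  eliminate (2,0): mult=3, new row 2: (0, 8, 1); set L[2][0]=3
k=1: U[1][1]=-4
  eliminate (2,1): mult=-2, new row 2: (0, 0, -1); set L[2][1]=-2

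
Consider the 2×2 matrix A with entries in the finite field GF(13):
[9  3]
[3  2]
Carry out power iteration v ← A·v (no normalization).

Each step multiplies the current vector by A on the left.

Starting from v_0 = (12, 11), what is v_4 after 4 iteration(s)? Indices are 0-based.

v_0 = (12, 11).
v_1 = A·v_0 = (11, 6).
v_2 = A·v_1 = (0, 6).
v_3 = A·v_2 = (5, 12).
v_4 = A·v_3 = (3, 0).

v_4 = (3, 0)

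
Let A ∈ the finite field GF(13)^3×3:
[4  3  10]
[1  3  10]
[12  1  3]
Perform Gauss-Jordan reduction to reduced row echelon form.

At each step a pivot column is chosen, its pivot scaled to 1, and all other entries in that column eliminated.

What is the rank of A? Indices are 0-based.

[1] R0 /= 4  ⇒  (1, 4, 9)
     R1 -= 1·R0  ⇒  (0, 12, 1)
     R2 -= 12·R0  ⇒  (0, 5, 12)
[2] R1 /= 12  ⇒  (0, 1, 12)
     R0 -= 4·R1  ⇒  (1, 0, 0)
     R2 -= 5·R1  ⇒  (0, 0, 4)
[3] R2 /= 4  ⇒  (0, 0, 1)
     R1 -= 12·R2  ⇒  (0, 1, 0)

rank = 3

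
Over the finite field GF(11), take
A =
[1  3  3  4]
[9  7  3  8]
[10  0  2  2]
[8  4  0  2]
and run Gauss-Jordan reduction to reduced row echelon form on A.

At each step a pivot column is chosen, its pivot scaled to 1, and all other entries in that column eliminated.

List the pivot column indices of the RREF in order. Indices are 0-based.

pivot columns: 0, 1, 2, 3

pivot(0,0)=1: scale R0 → (1, 3, 3, 4)
  clear (1,0): R1 −= (9)R0 → (0, 2, 9, 5)
  clear (2,0): R2 −= (10)R0 → (0, 3, 5, 6)
  clear (3,0): R3 −= (8)R0 → (0, 2, 9, 3)
pivot(1,1)=2: scale R1 → (0, 1, 10, 8)
  clear (0,1): R0 −= (3)R1 → (1, 0, 6, 2)
  clear (2,1): R2 −= (3)R1 → (0, 0, 8, 4)
  clear (3,1): R3 −= (2)R1 → (0, 0, 0, 9)
pivot(2,2)=8: scale R2 → (0, 0, 1, 6)
  clear (0,2): R0 −= (6)R2 → (1, 0, 0, 10)
  clear (1,2): R1 −= (10)R2 → (0, 1, 0, 3)
pivot(3,3)=9: scale R3 → (0, 0, 0, 1)
  clear (0,3): R0 −= (10)R3 → (1, 0, 0, 0)
  clear (1,3): R1 −= (3)R3 → (0, 1, 0, 0)
  clear (2,3): R2 −= (6)R3 → (0, 0, 1, 0)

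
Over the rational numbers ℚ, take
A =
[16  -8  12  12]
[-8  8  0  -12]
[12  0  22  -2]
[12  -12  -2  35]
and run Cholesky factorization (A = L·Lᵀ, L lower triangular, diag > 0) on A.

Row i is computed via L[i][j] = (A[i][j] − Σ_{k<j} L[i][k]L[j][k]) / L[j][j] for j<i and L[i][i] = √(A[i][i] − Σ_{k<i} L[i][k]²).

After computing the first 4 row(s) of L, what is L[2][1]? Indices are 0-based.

L[2][1] = 3

Step 1: L[0][0] = √(16) = 4.
  L[1][0] = (-8) / L[0][0] = -2.
Step 2: L[1][1] = √(4) = 2.
  L[2][0] = (12) / L[0][0] = 3.
  L[2][1] = (6) / L[1][1] = 3.
Step 3: L[2][2] = √(4) = 2.
  L[3][0] = (12) / L[0][0] = 3.
  L[3][1] = (-6) / L[1][1] = -3.
  L[3][2] = (-2) / L[2][2] = -1.
Step 4: L[3][3] = √(16) = 4.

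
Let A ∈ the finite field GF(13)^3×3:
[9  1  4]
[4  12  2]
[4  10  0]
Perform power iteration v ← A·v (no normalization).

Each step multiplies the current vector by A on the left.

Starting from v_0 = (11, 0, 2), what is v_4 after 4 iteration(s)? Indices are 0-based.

v_4 = (3, 2, 11)

v_0 = (11, 0, 2).
v_1 = A·v_0 = (3, 9, 5).
v_2 = A·v_1 = (4, 0, 11).
v_3 = A·v_2 = (2, 12, 3).
v_4 = A·v_3 = (3, 2, 11).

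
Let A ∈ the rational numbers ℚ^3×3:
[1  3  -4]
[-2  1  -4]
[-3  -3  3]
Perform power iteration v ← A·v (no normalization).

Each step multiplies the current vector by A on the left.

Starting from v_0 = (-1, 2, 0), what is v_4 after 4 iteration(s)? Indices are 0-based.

v_0 = (-1, 2, 0).
v_1 = A·v_0 = (5, 4, -3).
v_2 = A·v_1 = (29, 6, -36).
v_3 = A·v_2 = (191, 92, -213).
v_4 = A·v_3 = (1319, 562, -1488).

v_4 = (1319, 562, -1488)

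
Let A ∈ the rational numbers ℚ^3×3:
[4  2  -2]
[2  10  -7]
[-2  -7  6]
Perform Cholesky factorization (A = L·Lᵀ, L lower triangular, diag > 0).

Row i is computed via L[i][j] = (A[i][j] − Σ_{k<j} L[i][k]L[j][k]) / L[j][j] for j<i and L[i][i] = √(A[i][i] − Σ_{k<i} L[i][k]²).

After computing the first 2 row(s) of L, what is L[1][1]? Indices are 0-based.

Step 1: L[0][0] = √(4) = 2.
  L[1][0] = (2) / L[0][0] = 1.
Step 2: L[1][1] = √(9) = 3.

L[1][1] = 3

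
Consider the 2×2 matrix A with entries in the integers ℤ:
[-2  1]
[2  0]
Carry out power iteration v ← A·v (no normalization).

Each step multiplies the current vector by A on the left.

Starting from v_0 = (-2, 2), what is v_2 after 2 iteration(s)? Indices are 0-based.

v_0 = (-2, 2).
v_1 = A·v_0 = (6, -4).
v_2 = A·v_1 = (-16, 12).

v_2 = (-16, 12)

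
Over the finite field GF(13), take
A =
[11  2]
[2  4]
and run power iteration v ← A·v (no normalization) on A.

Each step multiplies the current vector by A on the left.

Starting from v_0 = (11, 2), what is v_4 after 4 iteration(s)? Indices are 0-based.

v_4 = (12, 10)

v_0 = (11, 2).
v_1 = A·v_0 = (8, 4).
v_2 = A·v_1 = (5, 6).
v_3 = A·v_2 = (2, 8).
v_4 = A·v_3 = (12, 10).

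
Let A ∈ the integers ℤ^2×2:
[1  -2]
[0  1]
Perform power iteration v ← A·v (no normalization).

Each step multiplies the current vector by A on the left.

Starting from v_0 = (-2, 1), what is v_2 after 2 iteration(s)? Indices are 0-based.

v_0 = (-2, 1).
v_1 = A·v_0 = (-4, 1).
v_2 = A·v_1 = (-6, 1).

v_2 = (-6, 1)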